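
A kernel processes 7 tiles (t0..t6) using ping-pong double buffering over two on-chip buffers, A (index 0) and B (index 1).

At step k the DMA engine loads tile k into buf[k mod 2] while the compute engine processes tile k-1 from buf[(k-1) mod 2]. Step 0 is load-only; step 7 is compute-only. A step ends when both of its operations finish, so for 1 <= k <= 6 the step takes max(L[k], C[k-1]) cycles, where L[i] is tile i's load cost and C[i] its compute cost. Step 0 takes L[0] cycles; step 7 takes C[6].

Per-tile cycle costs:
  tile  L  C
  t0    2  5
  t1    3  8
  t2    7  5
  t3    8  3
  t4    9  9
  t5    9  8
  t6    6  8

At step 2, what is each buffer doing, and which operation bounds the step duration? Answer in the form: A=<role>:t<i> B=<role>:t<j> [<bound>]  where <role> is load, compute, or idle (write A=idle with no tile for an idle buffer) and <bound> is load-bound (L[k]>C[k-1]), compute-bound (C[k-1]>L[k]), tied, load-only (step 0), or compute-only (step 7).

  0. 2=2c; end=2; A:t0 B:-
  1. max(3,5)=5c; end=7; A:t0 B:t1
  2. max(7,8)=8c; end=15; A:t2 B:t1
  3. max(8,5)=8c; end=23; A:t2 B:t3
  4. max(9,3)=9c; end=32; A:t4 B:t3
  5. max(9,9)=9c; end=41; A:t4 B:t5
  6. max(6,8)=8c; end=49; A:t6 B:t5
  7. 8=8c; end=57; A:t6 B:t5

step 2: A=load:t2 B=compute:t1 [compute-bound]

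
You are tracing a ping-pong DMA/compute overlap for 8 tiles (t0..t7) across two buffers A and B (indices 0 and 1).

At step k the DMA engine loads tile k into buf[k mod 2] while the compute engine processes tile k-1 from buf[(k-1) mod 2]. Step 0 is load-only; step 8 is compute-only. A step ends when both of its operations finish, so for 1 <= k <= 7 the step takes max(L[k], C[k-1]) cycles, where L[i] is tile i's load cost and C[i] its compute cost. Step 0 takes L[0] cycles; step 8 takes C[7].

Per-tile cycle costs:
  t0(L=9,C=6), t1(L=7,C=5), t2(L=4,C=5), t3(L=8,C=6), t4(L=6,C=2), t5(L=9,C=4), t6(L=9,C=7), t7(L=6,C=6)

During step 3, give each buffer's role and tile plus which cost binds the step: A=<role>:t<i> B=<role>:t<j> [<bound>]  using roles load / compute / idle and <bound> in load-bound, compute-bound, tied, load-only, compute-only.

k=0 load=t0/9c comp=- wait=9 total=9
k=1 load=t1/7c comp=t0/6c wait=7 total=16
k=2 load=t2/4c comp=t1/5c wait=5 total=21
k=3 load=t3/8c comp=t2/5c wait=8 total=29
k=4 load=t4/6c comp=t3/6c wait=6 total=35
k=5 load=t5/9c comp=t4/2c wait=9 total=44
k=6 load=t6/9c comp=t5/4c wait=9 total=53
k=7 load=t7/6c comp=t6/7c wait=7 total=60
k=8 load=- comp=t7/6c wait=6 total=66

step 3: A=compute:t2 B=load:t3 [load-bound]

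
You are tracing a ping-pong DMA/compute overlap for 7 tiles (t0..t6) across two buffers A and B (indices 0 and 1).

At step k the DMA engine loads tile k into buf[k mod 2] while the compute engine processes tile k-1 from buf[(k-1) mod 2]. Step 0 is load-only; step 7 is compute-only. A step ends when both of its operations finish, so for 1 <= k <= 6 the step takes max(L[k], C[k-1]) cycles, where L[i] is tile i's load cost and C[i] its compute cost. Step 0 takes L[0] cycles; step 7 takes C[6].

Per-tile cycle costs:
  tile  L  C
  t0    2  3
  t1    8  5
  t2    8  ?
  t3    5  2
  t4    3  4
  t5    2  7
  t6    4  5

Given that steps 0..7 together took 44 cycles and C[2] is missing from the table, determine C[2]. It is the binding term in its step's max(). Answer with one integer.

step 0 | dur = L[0]=2 = 2
step 1 | dur = max(L[1]=8, C[0]=3) = 8
step 2 | dur = max(L[2]=8, C[1]=5) = 8
step 3 | dur = max(L[3]=5, C[2]=?) = C[2]  (unknown; binding)
step 4 | dur = max(L[4]=3, C[3]=2) = 3
step 5 | dur = max(L[5]=2, C[4]=4) = 4
step 6 | dur = max(L[6]=4, C[5]=7) = 7
step 7 | dur = C[6]=5 = 5
sum of known step durations = 37
dur[3] = total - known = 44 - 37 = 7
C[2] is the binding max in step 3, so C[2] = dur[3] = 7

C[2] = 7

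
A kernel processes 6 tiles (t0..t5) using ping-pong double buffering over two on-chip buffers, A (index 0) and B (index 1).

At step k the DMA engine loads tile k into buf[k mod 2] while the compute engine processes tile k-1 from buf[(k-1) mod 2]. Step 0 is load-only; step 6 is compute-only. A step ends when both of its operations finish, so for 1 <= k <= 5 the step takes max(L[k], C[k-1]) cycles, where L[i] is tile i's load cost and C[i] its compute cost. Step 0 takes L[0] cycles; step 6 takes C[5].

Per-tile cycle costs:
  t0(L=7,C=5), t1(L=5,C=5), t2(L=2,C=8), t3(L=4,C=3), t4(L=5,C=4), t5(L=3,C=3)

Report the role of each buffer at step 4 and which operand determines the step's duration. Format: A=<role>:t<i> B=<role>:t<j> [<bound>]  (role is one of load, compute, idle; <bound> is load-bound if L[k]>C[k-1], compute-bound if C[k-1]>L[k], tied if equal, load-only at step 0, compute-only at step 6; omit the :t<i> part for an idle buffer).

  0. 7=7c; end=7; A:t0 B:-
  1. max(5,5)=5c; end=12; A:t0 B:t1
  2. max(2,5)=5c; end=17; A:t2 B:t1
  3. max(4,8)=8c; end=25; A:t2 B:t3
  4. max(5,3)=5c; end=30; A:t4 B:t3
  5. max(3,4)=4c; end=34; A:t4 B:t5
  6. 3=3c; end=37; A:t4 B:t5

step 4: A=load:t4 B=compute:t3 [load-bound]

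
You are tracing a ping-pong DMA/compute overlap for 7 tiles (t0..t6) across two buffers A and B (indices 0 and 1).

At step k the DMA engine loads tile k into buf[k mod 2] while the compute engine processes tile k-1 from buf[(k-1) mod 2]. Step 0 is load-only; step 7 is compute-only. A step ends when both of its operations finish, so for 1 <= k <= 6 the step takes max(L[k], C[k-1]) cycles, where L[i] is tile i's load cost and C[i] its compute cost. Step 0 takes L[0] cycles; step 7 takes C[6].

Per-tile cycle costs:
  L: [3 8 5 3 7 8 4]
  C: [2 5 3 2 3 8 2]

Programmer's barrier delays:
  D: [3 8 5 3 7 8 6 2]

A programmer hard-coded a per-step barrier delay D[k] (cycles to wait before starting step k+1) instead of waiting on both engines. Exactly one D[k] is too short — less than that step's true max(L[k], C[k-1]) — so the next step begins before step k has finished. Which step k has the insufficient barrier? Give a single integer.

hazard at step 6

[0] required=L[0]=3=3 vs D=3 ok
[1] required=max(L[1]=8,C[0]=2)=8 vs D=8 ok
[2] required=max(L[2]=5,C[1]=5)=5 vs D=5 ok
[3] required=max(L[3]=3,C[2]=3)=3 vs D=3 ok
[4] required=max(L[4]=7,C[3]=2)=7 vs D=7 ok
[5] required=max(L[5]=8,C[4]=3)=8 vs D=8 ok
[6] required=max(L[6]=4,C[5]=8)=8 vs D=6 SHORT
[7] required=C[6]=2=2 vs D=2 ok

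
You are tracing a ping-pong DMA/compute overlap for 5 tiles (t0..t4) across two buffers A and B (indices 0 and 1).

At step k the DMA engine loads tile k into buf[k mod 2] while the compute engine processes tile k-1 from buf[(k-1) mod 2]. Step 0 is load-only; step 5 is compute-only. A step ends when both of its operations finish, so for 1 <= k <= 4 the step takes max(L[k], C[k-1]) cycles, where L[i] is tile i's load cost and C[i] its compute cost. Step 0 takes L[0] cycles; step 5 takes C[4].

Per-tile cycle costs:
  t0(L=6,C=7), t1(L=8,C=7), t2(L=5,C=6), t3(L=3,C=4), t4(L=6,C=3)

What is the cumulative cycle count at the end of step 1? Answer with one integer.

end_cycle[1] = 14

step 0: L[0]=6 → dur=6, Σ=6 | A=load:t0 B=idle [load-only]
step 1: L[1]=8 C[0]=7 → dur=8, Σ=14 | A=compute:t0 B=load:t1 [load-bound]
step 2: L[2]=5 C[1]=7 → dur=7, Σ=21 | A=load:t2 B=compute:t1 [compute-bound]
step 3: L[3]=3 C[2]=6 → dur=6, Σ=27 | A=compute:t2 B=load:t3 [compute-bound]
step 4: L[4]=6 C[3]=4 → dur=6, Σ=33 | A=load:t4 B=compute:t3 [load-bound]
step 5: C[4]=3 → dur=3, Σ=36 | A=compute:t4 B=idle [compute-only]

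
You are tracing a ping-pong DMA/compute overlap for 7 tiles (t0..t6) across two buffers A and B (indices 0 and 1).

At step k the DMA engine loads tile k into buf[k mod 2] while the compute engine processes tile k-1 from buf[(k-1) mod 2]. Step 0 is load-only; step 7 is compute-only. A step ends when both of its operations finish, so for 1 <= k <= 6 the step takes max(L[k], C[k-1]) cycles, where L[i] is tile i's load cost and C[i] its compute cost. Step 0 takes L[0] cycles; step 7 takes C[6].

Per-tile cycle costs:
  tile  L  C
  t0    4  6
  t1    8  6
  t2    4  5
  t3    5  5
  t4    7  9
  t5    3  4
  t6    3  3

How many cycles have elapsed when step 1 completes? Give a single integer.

step 0: L[0]=4 → dur=4, Σ=4 | A=load:t0 B=idle [load-only]
step 1: L[1]=8 C[0]=6 → dur=8, Σ=12 | A=compute:t0 B=load:t1 [load-bound]
step 2: L[2]=4 C[1]=6 → dur=6, Σ=18 | A=load:t2 B=compute:t1 [compute-bound]
step 3: L[3]=5 C[2]=5 → dur=5, Σ=23 | A=compute:t2 B=load:t3 [tied]
step 4: L[4]=7 C[3]=5 → dur=7, Σ=30 | A=load:t4 B=compute:t3 [load-bound]
step 5: L[5]=3 C[4]=9 → dur=9, Σ=39 | A=compute:t4 B=load:t5 [compute-bound]
step 6: L[6]=3 C[5]=4 → dur=4, Σ=43 | A=load:t6 B=compute:t5 [compute-bound]
step 7: C[6]=3 → dur=3, Σ=46 | A=compute:t6 B=idle [compute-only]

end_cycle[1] = 12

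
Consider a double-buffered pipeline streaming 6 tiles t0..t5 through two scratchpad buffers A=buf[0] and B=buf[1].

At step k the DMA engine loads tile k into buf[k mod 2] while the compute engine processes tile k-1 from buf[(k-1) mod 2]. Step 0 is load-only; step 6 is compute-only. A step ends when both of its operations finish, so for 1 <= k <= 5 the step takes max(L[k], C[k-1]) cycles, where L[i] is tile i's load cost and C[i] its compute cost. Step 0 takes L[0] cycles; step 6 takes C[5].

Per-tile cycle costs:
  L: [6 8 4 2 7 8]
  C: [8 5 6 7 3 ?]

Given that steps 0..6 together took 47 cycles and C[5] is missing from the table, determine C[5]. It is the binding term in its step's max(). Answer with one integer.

C[5] = 7

step 0 | dur = L[0]=6 = 6
step 1 | dur = max(L[1]=8, C[0]=8) = 8
step 2 | dur = max(L[2]=4, C[1]=5) = 5
step 3 | dur = max(L[3]=2, C[2]=6) = 6
step 4 | dur = max(L[4]=7, C[3]=7) = 7
step 5 | dur = max(L[5]=8, C[4]=3) = 8
step 6 | dur = C[5]=? = C[5]  (unknown; binding)
sum of known step durations = 40
dur[6] = total - known = 47 - 40 = 7
C[5] is the binding max in step 6, so C[5] = dur[6] = 7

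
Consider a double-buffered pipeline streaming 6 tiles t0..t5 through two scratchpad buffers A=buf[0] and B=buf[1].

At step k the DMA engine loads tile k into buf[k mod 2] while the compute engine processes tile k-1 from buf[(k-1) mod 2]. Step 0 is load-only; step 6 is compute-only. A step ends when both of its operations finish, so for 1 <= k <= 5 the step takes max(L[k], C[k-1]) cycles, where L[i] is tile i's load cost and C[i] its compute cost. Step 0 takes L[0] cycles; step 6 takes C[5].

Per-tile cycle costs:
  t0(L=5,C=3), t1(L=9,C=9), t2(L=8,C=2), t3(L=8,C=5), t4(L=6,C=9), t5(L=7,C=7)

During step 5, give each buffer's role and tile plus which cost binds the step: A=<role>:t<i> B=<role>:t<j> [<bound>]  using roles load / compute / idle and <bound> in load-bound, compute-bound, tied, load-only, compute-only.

step 5: A=compute:t4 B=load:t5 [compute-bound]

[0] DMA t0→A (5c) ∥ CU idle ⇒ 5c, clock 5
[1] DMA t1→B (9c) ∥ CU A:t0 (3c) ⇒ 9c, clock 14
[2] DMA t2→A (8c) ∥ CU B:t1 (9c) ⇒ 9c, clock 23
[3] DMA t3→B (8c) ∥ CU A:t2 (2c) ⇒ 8c, clock 31
[4] DMA t4→A (6c) ∥ CU B:t3 (5c) ⇒ 6c, clock 37
[5] DMA t5→B (7c) ∥ CU A:t4 (9c) ⇒ 9c, clock 46
[6] DMA idle ∥ CU B:t5 (7c) ⇒ 7c, clock 53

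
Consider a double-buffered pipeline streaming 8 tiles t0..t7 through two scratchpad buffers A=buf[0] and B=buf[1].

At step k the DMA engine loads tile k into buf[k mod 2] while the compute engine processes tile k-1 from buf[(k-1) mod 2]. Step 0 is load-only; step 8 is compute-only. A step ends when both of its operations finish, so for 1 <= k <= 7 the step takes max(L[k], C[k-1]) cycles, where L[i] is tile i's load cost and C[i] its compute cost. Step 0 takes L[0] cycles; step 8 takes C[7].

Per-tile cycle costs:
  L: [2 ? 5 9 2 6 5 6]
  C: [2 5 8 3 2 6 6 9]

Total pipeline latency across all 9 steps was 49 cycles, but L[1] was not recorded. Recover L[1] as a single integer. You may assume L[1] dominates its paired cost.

step 0 = dur = L[0]=2 = 2
step 1 = dur = max(L[1]=?, C[0]=2) = L[1]  (unknown; binding)
step 2 = dur = max(L[2]=5, C[1]=5) = 5
step 3 = dur = max(L[3]=9, C[2]=8) = 9
step 4 = dur = max(L[4]=2, C[3]=3) = 3
step 5 = dur = max(L[5]=6, C[4]=2) = 6
step 6 = dur = max(L[6]=5, C[5]=6) = 6
step 7 = dur = max(L[7]=6, C[6]=6) = 6
step 8 = dur = C[7]=9 = 9
sum of known step durations = 46
dur[1] = total - known = 49 - 46 = 3
L[1] is the binding max in step 1, so L[1] = dur[1] = 3

L[1] = 3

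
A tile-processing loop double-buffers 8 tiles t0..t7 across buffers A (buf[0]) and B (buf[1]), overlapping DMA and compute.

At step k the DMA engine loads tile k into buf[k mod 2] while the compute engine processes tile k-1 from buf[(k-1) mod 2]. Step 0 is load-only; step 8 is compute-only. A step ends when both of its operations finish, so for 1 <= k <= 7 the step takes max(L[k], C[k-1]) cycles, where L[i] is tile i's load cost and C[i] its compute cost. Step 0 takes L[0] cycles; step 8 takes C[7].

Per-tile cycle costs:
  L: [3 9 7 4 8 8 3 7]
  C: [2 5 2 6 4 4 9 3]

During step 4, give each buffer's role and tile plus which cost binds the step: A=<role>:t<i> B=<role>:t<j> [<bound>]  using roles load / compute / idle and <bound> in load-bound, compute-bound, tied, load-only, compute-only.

[0] DMA t0→A (3c) ∥ CU idle ⇒ 3c, clock 3
[1] DMA t1→B (9c) ∥ CU A:t0 (2c) ⇒ 9c, clock 12
[2] DMA t2→A (7c) ∥ CU B:t1 (5c) ⇒ 7c, clock 19
[3] DMA t3→B (4c) ∥ CU A:t2 (2c) ⇒ 4c, clock 23
[4] DMA t4→A (8c) ∥ CU B:t3 (6c) ⇒ 8c, clock 31
[5] DMA t5→B (8c) ∥ CU A:t4 (4c) ⇒ 8c, clock 39
[6] DMA t6→A (3c) ∥ CU B:t5 (4c) ⇒ 4c, clock 43
[7] DMA t7→B (7c) ∥ CU A:t6 (9c) ⇒ 9c, clock 52
[8] DMA idle ∥ CU B:t7 (3c) ⇒ 3c, clock 55

step 4: A=load:t4 B=compute:t3 [load-bound]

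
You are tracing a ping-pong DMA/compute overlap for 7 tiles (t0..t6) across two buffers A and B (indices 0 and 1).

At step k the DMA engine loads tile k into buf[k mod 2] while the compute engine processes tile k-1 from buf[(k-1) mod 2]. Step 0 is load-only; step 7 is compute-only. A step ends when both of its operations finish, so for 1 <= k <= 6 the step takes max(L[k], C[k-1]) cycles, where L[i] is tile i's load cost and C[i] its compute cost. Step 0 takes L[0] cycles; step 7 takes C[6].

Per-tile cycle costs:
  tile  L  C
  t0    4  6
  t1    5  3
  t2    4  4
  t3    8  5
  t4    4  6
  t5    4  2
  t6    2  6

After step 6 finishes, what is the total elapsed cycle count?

end_cycle[6] = 35

[0] DMA t0→A (4c) ∥ CU idle ⇒ 4c, clock 4
[1] DMA t1→B (5c) ∥ CU A:t0 (6c) ⇒ 6c, clock 10
[2] DMA t2→A (4c) ∥ CU B:t1 (3c) ⇒ 4c, clock 14
[3] DMA t3→B (8c) ∥ CU A:t2 (4c) ⇒ 8c, clock 22
[4] DMA t4→A (4c) ∥ CU B:t3 (5c) ⇒ 5c, clock 27
[5] DMA t5→B (4c) ∥ CU A:t4 (6c) ⇒ 6c, clock 33
[6] DMA t6→A (2c) ∥ CU B:t5 (2c) ⇒ 2c, clock 35
[7] DMA idle ∥ CU A:t6 (6c) ⇒ 6c, clock 41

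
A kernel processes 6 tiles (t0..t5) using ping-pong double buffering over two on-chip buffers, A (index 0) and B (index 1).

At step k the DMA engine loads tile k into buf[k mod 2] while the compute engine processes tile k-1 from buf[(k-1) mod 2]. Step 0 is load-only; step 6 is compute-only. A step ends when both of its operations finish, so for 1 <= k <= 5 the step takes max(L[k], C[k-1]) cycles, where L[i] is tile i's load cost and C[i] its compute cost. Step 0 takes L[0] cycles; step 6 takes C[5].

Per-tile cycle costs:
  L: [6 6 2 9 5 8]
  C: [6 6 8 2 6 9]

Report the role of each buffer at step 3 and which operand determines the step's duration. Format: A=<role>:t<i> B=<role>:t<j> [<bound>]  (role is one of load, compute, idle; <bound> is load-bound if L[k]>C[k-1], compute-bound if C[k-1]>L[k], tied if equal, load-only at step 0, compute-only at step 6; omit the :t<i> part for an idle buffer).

[0] DMA t0→A (6c) ∥ CU idle ⇒ 6c, clock 6
[1] DMA t1→B (6c) ∥ CU A:t0 (6c) ⇒ 6c, clock 12
[2] DMA t2→A (2c) ∥ CU B:t1 (6c) ⇒ 6c, clock 18
[3] DMA t3→B (9c) ∥ CU A:t2 (8c) ⇒ 9c, clock 27
[4] DMA t4→A (5c) ∥ CU B:t3 (2c) ⇒ 5c, clock 32
[5] DMA t5→B (8c) ∥ CU A:t4 (6c) ⇒ 8c, clock 40
[6] DMA idle ∥ CU B:t5 (9c) ⇒ 9c, clock 49

step 3: A=compute:t2 B=load:t3 [load-bound]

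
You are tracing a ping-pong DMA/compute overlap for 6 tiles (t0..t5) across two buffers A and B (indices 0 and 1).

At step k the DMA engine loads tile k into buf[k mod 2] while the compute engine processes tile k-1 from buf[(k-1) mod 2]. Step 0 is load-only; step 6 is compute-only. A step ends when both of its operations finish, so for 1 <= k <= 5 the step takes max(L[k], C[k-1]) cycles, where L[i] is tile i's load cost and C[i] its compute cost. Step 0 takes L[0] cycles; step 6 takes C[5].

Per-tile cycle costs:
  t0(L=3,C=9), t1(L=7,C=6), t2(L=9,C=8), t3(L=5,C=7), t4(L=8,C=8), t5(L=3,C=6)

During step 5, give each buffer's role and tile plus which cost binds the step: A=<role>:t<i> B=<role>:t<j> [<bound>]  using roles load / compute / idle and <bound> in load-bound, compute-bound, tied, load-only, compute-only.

step 5: A=compute:t4 B=load:t5 [compute-bound]

  0. 3=3c; end=3; A:t0 B:-
  1. max(7,9)=9c; end=12; A:t0 B:t1
  2. max(9,6)=9c; end=21; A:t2 B:t1
  3. max(5,8)=8c; end=29; A:t2 B:t3
  4. max(8,7)=8c; end=37; A:t4 B:t3
  5. max(3,8)=8c; end=45; A:t4 B:t5
  6. 6=6c; end=51; A:t4 B:t5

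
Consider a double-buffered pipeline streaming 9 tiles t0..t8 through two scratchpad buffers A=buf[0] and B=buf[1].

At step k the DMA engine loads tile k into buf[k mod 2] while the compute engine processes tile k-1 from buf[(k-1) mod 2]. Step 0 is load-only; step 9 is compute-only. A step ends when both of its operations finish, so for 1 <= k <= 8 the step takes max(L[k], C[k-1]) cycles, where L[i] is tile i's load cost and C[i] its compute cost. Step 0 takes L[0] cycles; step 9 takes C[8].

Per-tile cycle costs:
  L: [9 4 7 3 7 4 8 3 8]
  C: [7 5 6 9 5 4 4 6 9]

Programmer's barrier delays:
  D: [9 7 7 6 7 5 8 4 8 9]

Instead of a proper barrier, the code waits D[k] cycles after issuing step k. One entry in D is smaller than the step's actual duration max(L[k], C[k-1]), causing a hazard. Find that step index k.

[0] required=L[0]=9=9 vs D=9 ok
[1] required=max(L[1]=4,C[0]=7)=7 vs D=7 ok
[2] required=max(L[2]=7,C[1]=5)=7 vs D=7 ok
[3] required=max(L[3]=3,C[2]=6)=6 vs D=6 ok
[4] required=max(L[4]=7,C[3]=9)=9 vs D=7 SHORT
[5] required=max(L[5]=4,C[4]=5)=5 vs D=5 ok
[6] required=max(L[6]=8,C[5]=4)=8 vs D=8 ok
[7] required=max(L[7]=3,C[6]=4)=4 vs D=4 ok
[8] required=max(L[8]=8,C[7]=6)=8 vs D=8 ok
[9] required=C[8]=9=9 vs D=9 ok

hazard at step 4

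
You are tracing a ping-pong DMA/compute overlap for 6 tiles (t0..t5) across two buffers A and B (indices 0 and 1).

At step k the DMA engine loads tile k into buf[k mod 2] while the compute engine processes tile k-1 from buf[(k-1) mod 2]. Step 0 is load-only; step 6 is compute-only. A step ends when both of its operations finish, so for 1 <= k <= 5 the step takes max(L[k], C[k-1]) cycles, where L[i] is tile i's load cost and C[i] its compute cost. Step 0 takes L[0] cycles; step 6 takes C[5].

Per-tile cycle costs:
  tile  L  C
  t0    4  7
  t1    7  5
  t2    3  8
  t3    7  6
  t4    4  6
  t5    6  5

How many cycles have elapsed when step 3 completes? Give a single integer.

end_cycle[3] = 24

  0. 4=4c; end=4; A:t0 B:-
  1. max(7,7)=7c; end=11; A:t0 B:t1
  2. max(3,5)=5c; end=16; A:t2 B:t1
  3. max(7,8)=8c; end=24; A:t2 B:t3
  4. max(4,6)=6c; end=30; A:t4 B:t3
  5. max(6,6)=6c; end=36; A:t4 B:t5
  6. 5=5c; end=41; A:t4 B:t5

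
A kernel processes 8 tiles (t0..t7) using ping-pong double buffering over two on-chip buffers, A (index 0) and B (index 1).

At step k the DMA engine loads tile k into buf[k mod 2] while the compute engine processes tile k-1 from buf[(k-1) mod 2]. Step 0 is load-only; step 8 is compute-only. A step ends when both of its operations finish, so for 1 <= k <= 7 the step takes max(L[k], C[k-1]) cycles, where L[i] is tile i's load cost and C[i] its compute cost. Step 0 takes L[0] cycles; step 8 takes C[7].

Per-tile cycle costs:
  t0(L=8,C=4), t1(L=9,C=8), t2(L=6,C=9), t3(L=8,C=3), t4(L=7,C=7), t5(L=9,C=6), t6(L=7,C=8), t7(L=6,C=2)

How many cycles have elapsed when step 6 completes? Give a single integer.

step 0: L[0]=8 → dur=8, Σ=8 | A=load:t0 B=idle [load-only]
step 1: L[1]=9 C[0]=4 → dur=9, Σ=17 | A=compute:t0 B=load:t1 [load-bound]
step 2: L[2]=6 C[1]=8 → dur=8, Σ=25 | A=load:t2 B=compute:t1 [compute-bound]
step 3: L[3]=8 C[2]=9 → dur=9, Σ=34 | A=compute:t2 B=load:t3 [compute-bound]
step 4: L[4]=7 C[3]=3 → dur=7, Σ=41 | A=load:t4 B=compute:t3 [load-bound]
step 5: L[5]=9 C[4]=7 → dur=9, Σ=50 | A=compute:t4 B=load:t5 [load-bound]
step 6: L[6]=7 C[5]=6 → dur=7, Σ=57 | A=load:t6 B=compute:t5 [load-bound]
step 7: L[7]=6 C[6]=8 → dur=8, Σ=65 | A=compute:t6 B=load:t7 [compute-bound]
step 8: C[7]=2 → dur=2, Σ=67 | A=idle B=compute:t7 [compute-only]

end_cycle[6] = 57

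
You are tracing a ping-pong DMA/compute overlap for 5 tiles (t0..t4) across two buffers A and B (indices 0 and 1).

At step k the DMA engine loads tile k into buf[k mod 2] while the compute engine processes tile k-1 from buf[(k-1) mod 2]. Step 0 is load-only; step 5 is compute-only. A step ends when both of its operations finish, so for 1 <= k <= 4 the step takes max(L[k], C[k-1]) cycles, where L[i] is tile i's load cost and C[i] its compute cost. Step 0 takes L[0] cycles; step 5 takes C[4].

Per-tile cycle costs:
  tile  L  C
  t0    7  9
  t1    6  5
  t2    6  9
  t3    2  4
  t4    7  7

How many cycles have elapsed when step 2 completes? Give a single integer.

[0] DMA t0→A (7c) ∥ CU idle ⇒ 7c, clock 7
[1] DMA t1→B (6c) ∥ CU A:t0 (9c) ⇒ 9c, clock 16
[2] DMA t2→A (6c) ∥ CU B:t1 (5c) ⇒ 6c, clock 22
[3] DMA t3→B (2c) ∥ CU A:t2 (9c) ⇒ 9c, clock 31
[4] DMA t4→A (7c) ∥ CU B:t3 (4c) ⇒ 7c, clock 38
[5] DMA idle ∥ CU A:t4 (7c) ⇒ 7c, clock 45

end_cycle[2] = 22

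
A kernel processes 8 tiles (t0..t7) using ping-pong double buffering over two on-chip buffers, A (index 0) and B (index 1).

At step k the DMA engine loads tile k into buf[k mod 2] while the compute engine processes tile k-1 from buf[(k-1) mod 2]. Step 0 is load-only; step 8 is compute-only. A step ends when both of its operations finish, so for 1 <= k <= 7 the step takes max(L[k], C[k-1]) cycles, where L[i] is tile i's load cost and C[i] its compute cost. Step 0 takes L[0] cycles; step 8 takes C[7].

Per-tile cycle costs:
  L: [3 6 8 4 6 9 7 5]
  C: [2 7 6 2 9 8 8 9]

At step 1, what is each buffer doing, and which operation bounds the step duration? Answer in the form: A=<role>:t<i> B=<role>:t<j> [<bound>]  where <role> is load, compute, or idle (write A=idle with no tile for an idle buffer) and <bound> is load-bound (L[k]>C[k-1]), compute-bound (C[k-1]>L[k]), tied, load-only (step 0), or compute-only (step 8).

step 1: A=compute:t0 B=load:t1 [load-bound]

k=0 load=t0/3c comp=- wait=3 total=3
k=1 load=t1/6c comp=t0/2c wait=6 total=9
k=2 load=t2/8c comp=t1/7c wait=8 total=17
k=3 load=t3/4c comp=t2/6c wait=6 total=23
k=4 load=t4/6c comp=t3/2c wait=6 total=29
k=5 load=t5/9c comp=t4/9c wait=9 total=38
k=6 load=t6/7c comp=t5/8c wait=8 total=46
k=7 load=t7/5c comp=t6/8c wait=8 total=54
k=8 load=- comp=t7/9c wait=9 total=63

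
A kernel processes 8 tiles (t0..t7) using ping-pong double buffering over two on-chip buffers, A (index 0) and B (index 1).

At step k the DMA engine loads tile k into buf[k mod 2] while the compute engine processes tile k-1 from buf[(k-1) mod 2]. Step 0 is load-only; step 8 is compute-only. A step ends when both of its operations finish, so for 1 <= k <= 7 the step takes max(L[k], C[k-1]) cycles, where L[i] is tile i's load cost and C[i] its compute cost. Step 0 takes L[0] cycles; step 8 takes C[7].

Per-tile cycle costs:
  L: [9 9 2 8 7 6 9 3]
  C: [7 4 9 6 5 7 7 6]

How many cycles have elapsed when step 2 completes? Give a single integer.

step 0: L[0]=9 → dur=9, Σ=9 | A=load:t0 B=idle [load-only]
step 1: L[1]=9 C[0]=7 → dur=9, Σ=18 | A=compute:t0 B=load:t1 [load-bound]
step 2: L[2]=2 C[1]=4 → dur=4, Σ=22 | A=load:t2 B=compute:t1 [compute-bound]
step 3: L[3]=8 C[2]=9 → dur=9, Σ=31 | A=compute:t2 B=load:t3 [compute-bound]
step 4: L[4]=7 C[3]=6 → dur=7, Σ=38 | A=load:t4 B=compute:t3 [load-bound]
step 5: L[5]=6 C[4]=5 → dur=6, Σ=44 | A=compute:t4 B=load:t5 [load-bound]
step 6: L[6]=9 C[5]=7 → dur=9, Σ=53 | A=load:t6 B=compute:t5 [load-bound]
step 7: L[7]=3 C[6]=7 → dur=7, Σ=60 | A=compute:t6 B=load:t7 [compute-bound]
step 8: C[7]=6 → dur=6, Σ=66 | A=idle B=compute:t7 [compute-only]

end_cycle[2] = 22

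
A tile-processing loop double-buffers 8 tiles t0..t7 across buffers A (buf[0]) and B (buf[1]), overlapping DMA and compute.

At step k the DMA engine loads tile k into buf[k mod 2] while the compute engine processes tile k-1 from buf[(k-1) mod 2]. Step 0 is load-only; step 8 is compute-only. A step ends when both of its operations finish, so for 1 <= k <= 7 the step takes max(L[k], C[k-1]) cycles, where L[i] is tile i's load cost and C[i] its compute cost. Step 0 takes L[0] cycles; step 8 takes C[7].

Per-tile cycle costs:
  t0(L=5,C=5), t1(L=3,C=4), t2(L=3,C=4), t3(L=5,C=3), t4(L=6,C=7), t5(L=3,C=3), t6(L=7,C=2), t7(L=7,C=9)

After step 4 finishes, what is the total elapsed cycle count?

k=0 load=t0/5c comp=- wait=5 total=5
k=1 load=t1/3c comp=t0/5c wait=5 total=10
k=2 load=t2/3c comp=t1/4c wait=4 total=14
k=3 load=t3/5c comp=t2/4c wait=5 total=19
k=4 load=t4/6c comp=t3/3c wait=6 total=25
k=5 load=t5/3c comp=t4/7c wait=7 total=32
k=6 load=t6/7c comp=t5/3c wait=7 total=39
k=7 load=t7/7c comp=t6/2c wait=7 total=46
k=8 load=- comp=t7/9c wait=9 total=55

end_cycle[4] = 25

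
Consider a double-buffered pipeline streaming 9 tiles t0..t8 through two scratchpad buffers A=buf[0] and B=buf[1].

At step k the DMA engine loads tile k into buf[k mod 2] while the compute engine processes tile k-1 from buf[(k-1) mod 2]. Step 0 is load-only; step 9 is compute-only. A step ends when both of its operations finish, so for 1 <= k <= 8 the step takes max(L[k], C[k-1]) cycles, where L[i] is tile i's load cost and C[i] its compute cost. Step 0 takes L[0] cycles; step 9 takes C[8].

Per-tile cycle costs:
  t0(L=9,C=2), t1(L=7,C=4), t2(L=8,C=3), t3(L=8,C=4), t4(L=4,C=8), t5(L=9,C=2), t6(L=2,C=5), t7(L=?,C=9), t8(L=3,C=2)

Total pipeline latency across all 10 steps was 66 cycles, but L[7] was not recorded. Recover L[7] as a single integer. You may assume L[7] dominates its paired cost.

step 0 = dur = L[0]=9 = 9
step 1 = dur = max(L[1]=7, C[0]=2) = 7
step 2 = dur = max(L[2]=8, C[1]=4) = 8
step 3 = dur = max(L[3]=8, C[2]=3) = 8
step 4 = dur = max(L[4]=4, C[3]=4) = 4
step 5 = dur = max(L[5]=9, C[4]=8) = 9
step 6 = dur = max(L[6]=2, C[5]=2) = 2
step 7 = dur = max(L[7]=?, C[6]=5) = L[7]  (unknown; binding)
step 8 = dur = max(L[8]=3, C[7]=9) = 9
step 9 = dur = C[8]=2 = 2
sum of known step durations = 58
dur[7] = total - known = 66 - 58 = 8
L[7] is the binding max in step 7, so L[7] = dur[7] = 8

L[7] = 8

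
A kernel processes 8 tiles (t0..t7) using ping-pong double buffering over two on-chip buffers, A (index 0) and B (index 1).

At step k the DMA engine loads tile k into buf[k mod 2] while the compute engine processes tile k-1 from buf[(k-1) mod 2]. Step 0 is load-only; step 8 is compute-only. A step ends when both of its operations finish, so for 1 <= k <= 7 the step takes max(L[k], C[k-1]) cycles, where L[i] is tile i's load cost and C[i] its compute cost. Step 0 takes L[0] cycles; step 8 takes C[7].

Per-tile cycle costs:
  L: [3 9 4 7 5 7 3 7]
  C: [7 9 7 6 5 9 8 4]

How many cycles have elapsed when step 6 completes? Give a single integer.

end_cycle[6] = 50

k=0 load=t0/3c comp=- wait=3 total=3
k=1 load=t1/9c comp=t0/7c wait=9 total=12
k=2 load=t2/4c comp=t1/9c wait=9 total=21
k=3 load=t3/7c comp=t2/7c wait=7 total=28
k=4 load=t4/5c comp=t3/6c wait=6 total=34
k=5 load=t5/7c comp=t4/5c wait=7 total=41
k=6 load=t6/3c comp=t5/9c wait=9 total=50
k=7 load=t7/7c comp=t6/8c wait=8 total=58
k=8 load=- comp=t7/4c wait=4 total=62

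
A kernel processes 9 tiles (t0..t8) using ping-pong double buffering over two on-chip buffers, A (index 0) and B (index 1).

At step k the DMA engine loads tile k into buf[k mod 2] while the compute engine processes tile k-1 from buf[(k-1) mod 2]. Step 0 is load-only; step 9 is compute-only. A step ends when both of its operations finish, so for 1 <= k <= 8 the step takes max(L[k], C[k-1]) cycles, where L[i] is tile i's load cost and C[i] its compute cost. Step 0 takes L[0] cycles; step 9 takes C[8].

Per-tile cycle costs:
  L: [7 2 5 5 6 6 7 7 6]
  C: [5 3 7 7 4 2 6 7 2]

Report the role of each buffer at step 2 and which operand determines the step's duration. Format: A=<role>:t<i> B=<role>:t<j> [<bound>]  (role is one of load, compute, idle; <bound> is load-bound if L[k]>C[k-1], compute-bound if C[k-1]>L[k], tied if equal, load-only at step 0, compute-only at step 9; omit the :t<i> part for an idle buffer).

  0. 7=7c; end=7; A:t0 B:-
  1. max(2,5)=5c; end=12; A:t0 B:t1
  2. max(5,3)=5c; end=17; A:t2 B:t1
  3. max(5,7)=7c; end=24; A:t2 B:t3
  4. max(6,7)=7c; end=31; A:t4 B:t3
  5. max(6,4)=6c; end=37; A:t4 B:t5
  6. max(7,2)=7c; end=44; A:t6 B:t5
  7. max(7,6)=7c; end=51; A:t6 B:t7
  8. max(6,7)=7c; end=58; A:t8 B:t7
  9. 2=2c; end=60; A:t8 B:t7

step 2: A=load:t2 B=compute:t1 [load-bound]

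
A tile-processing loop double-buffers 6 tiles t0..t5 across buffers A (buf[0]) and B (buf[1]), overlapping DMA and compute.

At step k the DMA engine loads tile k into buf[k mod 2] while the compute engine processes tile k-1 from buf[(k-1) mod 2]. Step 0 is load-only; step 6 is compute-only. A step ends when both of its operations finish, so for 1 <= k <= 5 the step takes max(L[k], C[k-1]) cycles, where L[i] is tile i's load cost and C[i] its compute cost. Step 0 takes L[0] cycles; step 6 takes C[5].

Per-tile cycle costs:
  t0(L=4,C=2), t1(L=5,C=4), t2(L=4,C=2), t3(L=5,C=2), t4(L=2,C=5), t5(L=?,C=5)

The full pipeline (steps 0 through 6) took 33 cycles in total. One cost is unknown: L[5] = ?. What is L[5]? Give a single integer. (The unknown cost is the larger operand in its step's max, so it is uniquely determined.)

step 0 = dur = L[0]=4 = 4
step 1 = dur = max(L[1]=5, C[0]=2) = 5
step 2 = dur = max(L[2]=4, C[1]=4) = 4
step 3 = dur = max(L[3]=5, C[2]=2) = 5
step 4 = dur = max(L[4]=2, C[3]=2) = 2
step 5 = dur = max(L[5]=?, C[4]=5) = L[5]  (unknown; binding)
step 6 = dur = C[5]=5 = 5
sum of known step durations = 25
dur[5] = total - known = 33 - 25 = 8
L[5] is the binding max in step 5, so L[5] = dur[5] = 8

L[5] = 8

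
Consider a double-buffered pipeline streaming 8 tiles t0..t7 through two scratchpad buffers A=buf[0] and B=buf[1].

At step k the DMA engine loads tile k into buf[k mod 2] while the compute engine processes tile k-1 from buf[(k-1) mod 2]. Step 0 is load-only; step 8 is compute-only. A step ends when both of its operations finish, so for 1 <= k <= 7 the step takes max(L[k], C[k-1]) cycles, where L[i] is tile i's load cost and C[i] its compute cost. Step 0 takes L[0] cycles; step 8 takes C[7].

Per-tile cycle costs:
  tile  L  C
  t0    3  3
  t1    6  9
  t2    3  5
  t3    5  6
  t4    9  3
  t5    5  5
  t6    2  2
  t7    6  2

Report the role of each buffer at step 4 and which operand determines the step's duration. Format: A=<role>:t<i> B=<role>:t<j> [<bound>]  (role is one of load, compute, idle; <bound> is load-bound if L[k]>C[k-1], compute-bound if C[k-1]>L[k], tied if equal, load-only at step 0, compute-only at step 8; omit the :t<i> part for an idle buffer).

step 4: A=load:t4 B=compute:t3 [load-bound]

[0] DMA t0→A (3c) ∥ CU idle ⇒ 3c, clock 3
[1] DMA t1→B (6c) ∥ CU A:t0 (3c) ⇒ 6c, clock 9
[2] DMA t2→A (3c) ∥ CU B:t1 (9c) ⇒ 9c, clock 18
[3] DMA t3→B (5c) ∥ CU A:t2 (5c) ⇒ 5c, clock 23
[4] DMA t4→A (9c) ∥ CU B:t3 (6c) ⇒ 9c, clock 32
[5] DMA t5→B (5c) ∥ CU A:t4 (3c) ⇒ 5c, clock 37
[6] DMA t6→A (2c) ∥ CU B:t5 (5c) ⇒ 5c, clock 42
[7] DMA t7→B (6c) ∥ CU A:t6 (2c) ⇒ 6c, clock 48
[8] DMA idle ∥ CU B:t7 (2c) ⇒ 2c, clock 50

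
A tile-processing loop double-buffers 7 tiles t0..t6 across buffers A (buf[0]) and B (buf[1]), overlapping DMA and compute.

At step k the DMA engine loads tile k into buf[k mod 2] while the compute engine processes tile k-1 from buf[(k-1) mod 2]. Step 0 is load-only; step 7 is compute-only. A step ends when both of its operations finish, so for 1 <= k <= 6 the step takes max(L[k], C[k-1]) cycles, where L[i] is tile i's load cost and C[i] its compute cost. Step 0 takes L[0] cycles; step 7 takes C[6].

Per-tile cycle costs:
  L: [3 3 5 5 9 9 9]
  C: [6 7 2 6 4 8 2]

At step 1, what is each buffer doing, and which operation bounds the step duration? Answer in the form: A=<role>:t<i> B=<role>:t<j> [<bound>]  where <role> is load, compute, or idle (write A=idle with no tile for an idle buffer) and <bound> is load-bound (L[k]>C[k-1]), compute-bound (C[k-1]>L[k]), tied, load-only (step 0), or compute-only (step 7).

step 1: A=compute:t0 B=load:t1 [compute-bound]

step 0: L[0]=3 → dur=3, Σ=3 | A=load:t0 B=idle [load-only]
step 1: L[1]=3 C[0]=6 → dur=6, Σ=9 | A=compute:t0 B=load:t1 [compute-bound]
step 2: L[2]=5 C[1]=7 → dur=7, Σ=16 | A=load:t2 B=compute:t1 [compute-bound]
step 3: L[3]=5 C[2]=2 → dur=5, Σ=21 | A=compute:t2 B=load:t3 [load-bound]
step 4: L[4]=9 C[3]=6 → dur=9, Σ=30 | A=load:t4 B=compute:t3 [load-bound]
step 5: L[5]=9 C[4]=4 → dur=9, Σ=39 | A=compute:t4 B=load:t5 [load-bound]
step 6: L[6]=9 C[5]=8 → dur=9, Σ=48 | A=load:t6 B=compute:t5 [load-bound]
step 7: C[6]=2 → dur=2, Σ=50 | A=compute:t6 B=idle [compute-only]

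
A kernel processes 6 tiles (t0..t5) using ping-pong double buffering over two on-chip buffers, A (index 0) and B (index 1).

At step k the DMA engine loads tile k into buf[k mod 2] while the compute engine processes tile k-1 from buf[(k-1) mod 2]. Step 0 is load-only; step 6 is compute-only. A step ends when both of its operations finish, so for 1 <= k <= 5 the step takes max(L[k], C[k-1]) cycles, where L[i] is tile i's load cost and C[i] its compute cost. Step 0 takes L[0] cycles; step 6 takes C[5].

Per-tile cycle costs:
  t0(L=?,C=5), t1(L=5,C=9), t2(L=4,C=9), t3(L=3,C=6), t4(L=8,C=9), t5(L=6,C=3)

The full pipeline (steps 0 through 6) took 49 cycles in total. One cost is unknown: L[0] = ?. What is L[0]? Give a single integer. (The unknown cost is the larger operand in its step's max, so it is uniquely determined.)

L[0] = 6

step 0 → dur = L[0]=? = L[0]  (unknown; binding)
step 1 → dur = max(L[1]=5, C[0]=5) = 5
step 2 → dur = max(L[2]=4, C[1]=9) = 9
step 3 → dur = max(L[3]=3, C[2]=9) = 9
step 4 → dur = max(L[4]=8, C[3]=6) = 8
step 5 → dur = max(L[5]=6, C[4]=9) = 9
step 6 → dur = C[5]=3 = 3
sum of known step durations = 43
dur[0] = total - known = 49 - 43 = 6
L[0] is the binding max in step 0, so L[0] = dur[0] = 6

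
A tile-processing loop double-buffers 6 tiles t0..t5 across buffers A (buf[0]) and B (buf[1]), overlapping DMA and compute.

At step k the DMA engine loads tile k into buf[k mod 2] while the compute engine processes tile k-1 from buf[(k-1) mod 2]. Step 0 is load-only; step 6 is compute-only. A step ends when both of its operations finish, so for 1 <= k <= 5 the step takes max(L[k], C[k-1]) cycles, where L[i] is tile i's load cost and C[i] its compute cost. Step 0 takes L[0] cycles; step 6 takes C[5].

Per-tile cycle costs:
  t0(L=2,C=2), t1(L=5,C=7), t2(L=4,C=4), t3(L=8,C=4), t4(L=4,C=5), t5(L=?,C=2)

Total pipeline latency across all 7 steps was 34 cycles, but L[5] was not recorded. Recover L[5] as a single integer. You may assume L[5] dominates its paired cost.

step 0: dur = L[0]=2 = 2
step 1: dur = max(L[1]=5, C[0]=2) = 5
step 2: dur = max(L[2]=4, C[1]=7) = 7
step 3: dur = max(L[3]=8, C[2]=4) = 8
step 4: dur = max(L[4]=4, C[3]=4) = 4
step 5: dur = max(L[5]=?, C[4]=5) = L[5]  (unknown; binding)
step 6: dur = C[5]=2 = 2
sum of known step durations = 28
dur[5] = total - known = 34 - 28 = 6
L[5] is the binding max in step 5, so L[5] = dur[5] = 6

L[5] = 6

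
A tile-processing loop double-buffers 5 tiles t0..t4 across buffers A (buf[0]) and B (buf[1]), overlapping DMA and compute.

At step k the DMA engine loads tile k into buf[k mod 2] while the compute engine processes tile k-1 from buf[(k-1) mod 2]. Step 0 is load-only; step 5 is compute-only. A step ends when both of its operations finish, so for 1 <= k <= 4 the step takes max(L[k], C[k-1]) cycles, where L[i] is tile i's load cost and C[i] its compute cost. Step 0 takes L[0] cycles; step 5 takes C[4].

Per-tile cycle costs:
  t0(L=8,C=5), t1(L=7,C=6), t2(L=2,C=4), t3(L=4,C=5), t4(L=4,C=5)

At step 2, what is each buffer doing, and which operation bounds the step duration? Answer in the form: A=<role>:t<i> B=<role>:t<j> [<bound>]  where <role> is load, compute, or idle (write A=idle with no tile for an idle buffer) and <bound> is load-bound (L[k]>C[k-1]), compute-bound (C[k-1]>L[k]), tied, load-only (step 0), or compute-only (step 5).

step 2: A=load:t2 B=compute:t1 [compute-bound]

k=0 load=t0/8c comp=- wait=8 total=8
k=1 load=t1/7c comp=t0/5c wait=7 total=15
k=2 load=t2/2c comp=t1/6c wait=6 total=21
k=3 load=t3/4c comp=t2/4c wait=4 total=25
k=4 load=t4/4c comp=t3/5c wait=5 total=30
k=5 load=- comp=t4/5c wait=5 total=35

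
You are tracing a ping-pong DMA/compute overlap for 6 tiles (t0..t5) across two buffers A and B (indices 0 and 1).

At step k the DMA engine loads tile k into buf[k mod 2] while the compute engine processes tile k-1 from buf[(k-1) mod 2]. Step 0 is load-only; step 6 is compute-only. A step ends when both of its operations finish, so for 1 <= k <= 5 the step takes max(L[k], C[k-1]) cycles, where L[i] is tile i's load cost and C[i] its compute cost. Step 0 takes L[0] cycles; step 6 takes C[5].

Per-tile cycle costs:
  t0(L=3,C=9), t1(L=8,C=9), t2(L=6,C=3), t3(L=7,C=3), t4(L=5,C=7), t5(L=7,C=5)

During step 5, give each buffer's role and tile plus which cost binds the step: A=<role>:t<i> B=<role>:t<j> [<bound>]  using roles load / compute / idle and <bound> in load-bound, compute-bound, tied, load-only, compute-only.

step 5: A=compute:t4 B=load:t5 [tied]

k=0 load=t0/3c comp=- wait=3 total=3
k=1 load=t1/8c comp=t0/9c wait=9 total=12
k=2 load=t2/6c comp=t1/9c wait=9 total=21
k=3 load=t3/7c comp=t2/3c wait=7 total=28
k=4 load=t4/5c comp=t3/3c wait=5 total=33
k=5 load=t5/7c comp=t4/7c wait=7 total=40
k=6 load=- comp=t5/5c wait=5 total=45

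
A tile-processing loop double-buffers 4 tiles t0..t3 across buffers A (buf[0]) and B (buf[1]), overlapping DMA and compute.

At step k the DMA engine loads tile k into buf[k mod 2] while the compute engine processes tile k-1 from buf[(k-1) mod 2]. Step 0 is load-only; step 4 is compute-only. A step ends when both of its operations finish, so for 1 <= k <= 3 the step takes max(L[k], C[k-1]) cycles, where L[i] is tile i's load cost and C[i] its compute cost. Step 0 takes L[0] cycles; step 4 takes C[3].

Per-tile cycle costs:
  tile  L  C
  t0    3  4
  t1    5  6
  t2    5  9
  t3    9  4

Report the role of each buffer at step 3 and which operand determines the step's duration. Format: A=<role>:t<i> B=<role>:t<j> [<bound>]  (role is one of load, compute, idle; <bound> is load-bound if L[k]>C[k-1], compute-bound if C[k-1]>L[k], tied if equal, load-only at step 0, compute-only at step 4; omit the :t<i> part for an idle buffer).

  0. 3=3c; end=3; A:t0 B:-
  1. max(5,4)=5c; end=8; A:t0 B:t1
  2. max(5,6)=6c; end=14; A:t2 B:t1
  3. max(9,9)=9c; end=23; A:t2 B:t3
  4. 4=4c; end=27; A:t2 B:t3

step 3: A=compute:t2 B=load:t3 [tied]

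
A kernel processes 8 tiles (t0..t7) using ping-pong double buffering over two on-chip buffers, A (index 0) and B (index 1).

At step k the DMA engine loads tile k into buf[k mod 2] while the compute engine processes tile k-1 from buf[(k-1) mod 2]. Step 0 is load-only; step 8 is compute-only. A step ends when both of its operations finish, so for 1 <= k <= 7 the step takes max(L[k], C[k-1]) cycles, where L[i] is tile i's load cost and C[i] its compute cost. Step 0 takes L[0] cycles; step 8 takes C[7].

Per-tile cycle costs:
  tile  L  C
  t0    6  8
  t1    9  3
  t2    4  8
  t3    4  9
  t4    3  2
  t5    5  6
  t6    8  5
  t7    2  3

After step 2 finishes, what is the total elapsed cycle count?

end_cycle[2] = 19

step 0: L[0]=6 → dur=6, Σ=6 | A=load:t0 B=idle [load-only]
step 1: L[1]=9 C[0]=8 → dur=9, Σ=15 | A=compute:t0 B=load:t1 [load-bound]
step 2: L[2]=4 C[1]=3 → dur=4, Σ=19 | A=load:t2 B=compute:t1 [load-bound]
step 3: L[3]=4 C[2]=8 → dur=8, Σ=27 | A=compute:t2 B=load:t3 [compute-bound]
step 4: L[4]=3 C[3]=9 → dur=9, Σ=36 | A=load:t4 B=compute:t3 [compute-bound]
step 5: L[5]=5 C[4]=2 → dur=5, Σ=41 | A=compute:t4 B=load:t5 [load-bound]
step 6: L[6]=8 C[5]=6 → dur=8, Σ=49 | A=load:t6 B=compute:t5 [load-bound]
step 7: L[7]=2 C[6]=5 → dur=5, Σ=54 | A=compute:t6 B=load:t7 [compute-bound]
step 8: C[7]=3 → dur=3, Σ=57 | A=idle B=compute:t7 [compute-only]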